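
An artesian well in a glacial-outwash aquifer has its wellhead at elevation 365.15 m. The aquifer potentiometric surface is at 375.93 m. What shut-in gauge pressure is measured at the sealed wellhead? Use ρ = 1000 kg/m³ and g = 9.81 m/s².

Head above the cap: Δh = 375.93 − 365.15 = 10.78 m.
P = ρgΔh = 1000 × 9.81 × 10.78 = 105752 Pa ≈ 106 kPa.

P ≈ 106 kPa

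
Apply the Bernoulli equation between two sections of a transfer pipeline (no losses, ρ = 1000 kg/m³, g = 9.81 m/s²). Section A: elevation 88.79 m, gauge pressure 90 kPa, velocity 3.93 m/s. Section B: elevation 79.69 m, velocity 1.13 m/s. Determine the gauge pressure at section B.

P₂ ≈ 186 kPa

Pressure head at A: ψ₁ = P₁/(ρg) = 90×1000 / (1000 × 9.81) = 9.17 m.
Velocity heads: v₁²/2g = 3.93²/19.62 = 0.787 m; v₂²/2g = 1.13²/19.62 = 0.065 m.
Total head H = z₁ + ψ₁ + v₁²/2g = 88.79 + 9.17 + 0.787 = 98.75 m.
ψ₂ = H − z₂ − v₂²/2g = 98.75 − 79.69 − 0.065 = 19.00 m.
P₂ = ρgψ₂ = 1000 × 9.81 × 19.00 ≈ 186 kPa.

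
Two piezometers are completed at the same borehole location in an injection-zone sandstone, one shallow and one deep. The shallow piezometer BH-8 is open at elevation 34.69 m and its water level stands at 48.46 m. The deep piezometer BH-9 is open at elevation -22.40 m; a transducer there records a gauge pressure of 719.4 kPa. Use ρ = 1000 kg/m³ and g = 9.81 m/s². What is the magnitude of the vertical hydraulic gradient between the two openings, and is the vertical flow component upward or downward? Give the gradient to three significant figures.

Total head at BH-8: h = 48.46 m (water level in the standpipe).
Pressure head at BH-9: ψ = P/(ρg) = 719.4×1000 / (1000 × 9.81) = 73.33 m.
Total head at BH-9: h = z + ψ = -22.40 + 73.33 = 50.93 m.
Δh = h(BH-8) − h(BH-9) = 48.46 − 50.93 = -2.47 m.
Vertical separation Δz = 34.69 − (-22.40) = 57.09 m.
|i_v| = |Δh| / Δz = 2.47 / 57.09 = 0.0433.
Head is higher in the deep piezometer, so vertical flow is upward (discharge condition).

|i_v| ≈ 0.0433; vertical flow is upward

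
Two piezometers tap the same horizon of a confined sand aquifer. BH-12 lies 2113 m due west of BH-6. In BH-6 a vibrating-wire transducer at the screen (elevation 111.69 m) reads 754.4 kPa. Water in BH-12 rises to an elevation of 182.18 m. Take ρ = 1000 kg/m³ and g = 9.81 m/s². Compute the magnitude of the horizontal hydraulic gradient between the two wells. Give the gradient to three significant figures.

i ≈ 0.00303

Pressure head at BH-6: ψ = P/(ρg) = 754.4×1000 / (1000 × 9.81) = 76.90 m.
Total head at BH-6: h = z + ψ = 111.69 + 76.90 = 188.59 m.
Total head at BH-12: h = 182.18 m (water level in the piezometer is the total head).
Head difference: h(BH-6) − h(BH-12) = 188.59 − 182.18 = 6.41 m.
Hydraulic gradient: i = |Δh| / L = 6.41 / 2113 = 0.00303.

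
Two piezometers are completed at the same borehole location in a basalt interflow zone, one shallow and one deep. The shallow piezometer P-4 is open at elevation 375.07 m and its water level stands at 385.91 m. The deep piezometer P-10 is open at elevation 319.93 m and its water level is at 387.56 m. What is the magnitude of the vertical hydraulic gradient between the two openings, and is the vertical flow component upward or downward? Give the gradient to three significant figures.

Total head at P-4: h = 385.91 m (water level in the standpipe).
Total head at P-10: h = 387.56 m.
Δh = h(P-4) − h(P-10) = 385.91 − 387.56 = -1.65 m.
Vertical separation Δz = 375.07 − 319.93 = 55.14 m.
|i_v| = |Δh| / Δz = 1.65 / 55.14 = 0.0299.
Head is higher in the deep piezometer, so vertical flow is upward (discharge condition).

|i_v| ≈ 0.0299; vertical flow is upward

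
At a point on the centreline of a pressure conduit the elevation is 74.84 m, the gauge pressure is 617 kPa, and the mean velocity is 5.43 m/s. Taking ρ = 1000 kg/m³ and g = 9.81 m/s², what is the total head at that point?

Pressure head ψ = P/(ρg) = 617×1000 / (1000 × 9.81) = 62.90 m.
Velocity head = v²/(2g) = 5.43² / (2 × 9.81) = 1.503 m.
h = z + ψ + v²/(2g) = 74.84 + 62.90 + 1.503 = 139.24 m.

h ≈ 139.24 m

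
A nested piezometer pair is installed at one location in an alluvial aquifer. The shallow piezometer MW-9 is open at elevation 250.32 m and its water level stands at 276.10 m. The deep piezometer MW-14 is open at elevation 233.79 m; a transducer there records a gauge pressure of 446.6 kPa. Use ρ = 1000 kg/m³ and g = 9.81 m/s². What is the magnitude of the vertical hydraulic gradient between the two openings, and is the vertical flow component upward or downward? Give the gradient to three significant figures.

|i_v| ≈ 0.194; vertical flow is upward

Total head at MW-9: h = 276.10 m (water level in the standpipe).
Pressure head at MW-14: ψ = P/(ρg) = 446.6×1000 / (1000 × 9.81) = 45.52 m.
Total head at MW-14: h = z + ψ = 233.79 + 45.52 = 279.31 m.
Δh = h(MW-9) − h(MW-14) = 276.10 − 279.31 = -3.21 m.
Vertical separation Δz = 250.32 − 233.79 = 16.53 m.
|i_v| = |Δh| / Δz = 3.21 / 16.53 = 0.194.
Head is higher in the deep piezometer, so vertical flow is upward (discharge condition).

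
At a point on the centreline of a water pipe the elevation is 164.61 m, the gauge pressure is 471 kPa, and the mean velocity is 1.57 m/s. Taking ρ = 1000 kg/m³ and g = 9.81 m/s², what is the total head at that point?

Pressure head ψ = P/(ρg) = 471×1000 / (1000 × 9.81) = 48.01 m.
Velocity head = v²/(2g) = 1.57² / (2 × 9.81) = 0.126 m.
h = z + ψ + v²/(2g) = 164.61 + 48.01 + 0.126 = 212.75 m.

h ≈ 212.75 m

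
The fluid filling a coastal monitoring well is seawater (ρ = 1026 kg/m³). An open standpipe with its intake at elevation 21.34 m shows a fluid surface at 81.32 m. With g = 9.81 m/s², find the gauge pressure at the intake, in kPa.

Pressure head ψ = h − z = 81.32 − 21.34 = 59.98 m.
P = ρgψ = 1026 × 9.81 × 59.98 = 603702 Pa ≈ 604 kPa.

P ≈ 604 kPa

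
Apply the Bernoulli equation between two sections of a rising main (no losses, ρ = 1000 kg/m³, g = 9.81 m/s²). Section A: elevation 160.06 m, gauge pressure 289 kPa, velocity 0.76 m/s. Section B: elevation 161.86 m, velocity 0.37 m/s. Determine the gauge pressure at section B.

Pressure head at A: ψ₁ = P₁/(ρg) = 289×1000 / (1000 × 9.81) = 29.46 m.
Velocity heads: v₁²/2g = 0.76²/19.62 = 0.029 m; v₂²/2g = 0.37²/19.62 = 0.007 m.
Total head H = z₁ + ψ₁ + v₁²/2g = 160.06 + 29.46 + 0.029 = 189.55 m.
ψ₂ = H − z₂ − v₂²/2g = 189.55 − 161.86 − 0.007 = 27.68 m.
P₂ = ρgψ₂ = 1000 × 9.81 × 27.68 ≈ 272 kPa.

P₂ ≈ 272 kPa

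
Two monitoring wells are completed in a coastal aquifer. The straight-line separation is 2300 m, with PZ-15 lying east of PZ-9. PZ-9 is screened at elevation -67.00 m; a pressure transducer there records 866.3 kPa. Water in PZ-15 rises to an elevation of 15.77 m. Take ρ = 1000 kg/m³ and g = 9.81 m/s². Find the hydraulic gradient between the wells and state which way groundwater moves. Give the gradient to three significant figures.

i ≈ 0.00241; groundwater flows toward the east

Pressure head at PZ-9: ψ = P/(ρg) = 866.3×1000 / (1000 × 9.81) = 88.31 m.
Total head at PZ-9: h = z + ψ = -67.00 + 88.31 = 21.31 m.
Total head at PZ-15: h = 15.77 m (water level in the piezometer is the total head).
Head difference: h(PZ-9) − h(PZ-15) = 21.31 − 15.77 = 5.54 m.
Hydraulic gradient: i = |Δh| / L = 5.54 / 2300 = 0.00241.
Flow is from higher to lower head: from PZ-9 toward PZ-15, i.e. toward the east.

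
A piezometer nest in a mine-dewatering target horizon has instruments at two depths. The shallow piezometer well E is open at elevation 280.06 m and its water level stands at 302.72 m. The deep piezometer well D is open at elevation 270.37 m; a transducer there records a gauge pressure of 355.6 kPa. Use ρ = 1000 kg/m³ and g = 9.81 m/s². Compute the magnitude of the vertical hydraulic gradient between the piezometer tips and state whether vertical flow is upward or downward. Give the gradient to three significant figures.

Total head at well E: h = 302.72 m (water level in the standpipe).
Pressure head at well D: ψ = P/(ρg) = 355.6×1000 / (1000 × 9.81) = 36.25 m.
Total head at well D: h = z + ψ = 270.37 + 36.25 = 306.62 m.
Δh = h(well E) − h(well D) = 302.72 − 306.62 = -3.90 m.
Vertical separation Δz = 280.06 − 270.37 = 9.69 m.
|i_v| = |Δh| / Δz = 3.90 / 9.69 = 0.402.
Head is higher in the deep piezometer, so vertical flow is upward (discharge condition).

|i_v| ≈ 0.402; vertical flow is upward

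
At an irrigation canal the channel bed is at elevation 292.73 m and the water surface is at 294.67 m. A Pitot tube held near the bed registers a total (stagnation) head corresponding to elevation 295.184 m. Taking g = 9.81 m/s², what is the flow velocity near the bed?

Near the bed, under hydrostatic conditions, the piezometric head (z + ψ) equals the free-surface elevation, 294.67 m.
Velocity head = total − piezometric = 295.184 − 294.67 = 0.514 m.
v = √(2g·h_v) = √(2 × 9.81 × 0.514) = 3.18 m/s.

v ≈ 3.18 m/s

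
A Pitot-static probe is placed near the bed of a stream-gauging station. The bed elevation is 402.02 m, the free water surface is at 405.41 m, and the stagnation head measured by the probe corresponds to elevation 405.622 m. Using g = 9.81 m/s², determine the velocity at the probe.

v ≈ 2.04 m/s

Near the bed, under hydrostatic conditions, the piezometric head (z + ψ) equals the free-surface elevation, 405.41 m.
Velocity head = total − piezometric = 405.622 − 405.41 = 0.212 m.
v = √(2g·h_v) = √(2 × 9.81 × 0.212) = 2.04 m/s.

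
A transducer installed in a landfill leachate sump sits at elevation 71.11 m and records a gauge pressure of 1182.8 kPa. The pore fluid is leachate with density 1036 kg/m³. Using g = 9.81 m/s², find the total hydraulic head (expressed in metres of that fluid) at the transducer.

h ≈ 187.49 m

ψ = P/(ρg) = 1182.8×1000 / (1036 × 9.81) = 116.38 m.
h = z + ψ = 71.11 + 116.38 = 187.49 m.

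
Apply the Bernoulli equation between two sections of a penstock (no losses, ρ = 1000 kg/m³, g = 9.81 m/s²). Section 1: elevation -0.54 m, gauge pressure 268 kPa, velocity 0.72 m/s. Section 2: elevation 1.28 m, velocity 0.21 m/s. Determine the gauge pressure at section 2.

Pressure head at 1: ψ₁ = P₁/(ρg) = 268×1000 / (1000 × 9.81) = 27.32 m.
Velocity heads: v₁²/2g = 0.72²/19.62 = 0.026 m; v₂²/2g = 0.21²/19.62 = 0.002 m.
Total head H = z₁ + ψ₁ + v₁²/2g = -0.54 + 27.32 + 0.026 = 26.81 m.
ψ₂ = H − z₂ − v₂²/2g = 26.81 − 1.28 − 0.002 = 25.53 m.
P₂ = ρgψ₂ = 1000 × 9.81 × 25.53 ≈ 250 kPa.

P₂ ≈ 250 kPa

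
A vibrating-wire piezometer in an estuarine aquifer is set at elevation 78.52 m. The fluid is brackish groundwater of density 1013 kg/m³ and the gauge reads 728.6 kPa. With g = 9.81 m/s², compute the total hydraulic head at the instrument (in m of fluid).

h ≈ 151.84 m

ψ = P/(ρg) = 728.6×1000 / (1013 × 9.81) = 73.32 m.
h = z + ψ = 78.52 + 73.32 = 151.84 m.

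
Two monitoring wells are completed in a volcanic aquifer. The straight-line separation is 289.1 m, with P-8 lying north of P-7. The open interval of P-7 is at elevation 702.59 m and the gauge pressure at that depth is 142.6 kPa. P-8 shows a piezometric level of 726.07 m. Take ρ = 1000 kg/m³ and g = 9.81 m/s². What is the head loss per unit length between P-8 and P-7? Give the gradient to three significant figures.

Pressure head at P-7: ψ = P/(ρg) = 142.6×1000 / (1000 × 9.81) = 14.54 m.
Total head at P-7: h = z + ψ = 702.59 + 14.54 = 717.13 m.
Total head at P-8: h = 726.07 m (water level in the piezometer is the total head).
Head difference: h(P-7) − h(P-8) = 717.13 − 726.07 = -8.94 m.
Hydraulic gradient: i = |Δh| / L = 8.94 / 289.1 = 0.0309.

i ≈ 0.0309 m/m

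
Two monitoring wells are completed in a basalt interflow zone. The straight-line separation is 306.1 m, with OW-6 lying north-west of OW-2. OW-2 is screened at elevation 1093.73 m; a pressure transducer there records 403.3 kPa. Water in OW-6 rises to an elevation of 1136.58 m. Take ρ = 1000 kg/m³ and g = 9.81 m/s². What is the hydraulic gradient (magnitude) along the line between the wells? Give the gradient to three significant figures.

Pressure head at OW-2: ψ = P/(ρg) = 403.3×1000 / (1000 × 9.81) = 41.11 m.
Total head at OW-2: h = z + ψ = 1093.73 + 41.11 = 1134.84 m.
Total head at OW-6: h = 1136.58 m (water level in the piezometer is the total head).
Head difference: h(OW-2) − h(OW-6) = 1134.84 − 1136.58 = -1.74 m.
Hydraulic gradient: i = |Δh| / L = 1.74 / 306.1 = 0.00568.

i ≈ 0.00568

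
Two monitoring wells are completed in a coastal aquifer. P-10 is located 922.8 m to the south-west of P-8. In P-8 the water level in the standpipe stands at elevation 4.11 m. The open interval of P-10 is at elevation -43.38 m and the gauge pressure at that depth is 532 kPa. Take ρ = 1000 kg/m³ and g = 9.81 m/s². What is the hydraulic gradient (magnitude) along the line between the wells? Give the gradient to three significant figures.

i ≈ 0.00730

Total head at P-8: h = 4.11 m (water level in the piezometer is the total head).
Pressure head at P-10: ψ = P/(ρg) = 532×1000 / (1000 × 9.81) = 54.23 m.
Total head at P-10: h = z + ψ = -43.38 + 54.23 = 10.85 m.
Head difference: h(P-8) − h(P-10) = 4.11 − 10.85 = -6.74 m.
Hydraulic gradient: i = |Δh| / L = 6.74 / 922.8 = 0.00730.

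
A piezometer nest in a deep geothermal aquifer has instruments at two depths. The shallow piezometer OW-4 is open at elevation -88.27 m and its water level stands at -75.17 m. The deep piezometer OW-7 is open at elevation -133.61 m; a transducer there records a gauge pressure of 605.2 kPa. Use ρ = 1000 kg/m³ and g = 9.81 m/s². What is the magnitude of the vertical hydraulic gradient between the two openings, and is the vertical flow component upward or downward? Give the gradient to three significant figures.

Total head at OW-4: h = -75.17 m (water level in the standpipe).
Pressure head at OW-7: ψ = P/(ρg) = 605.2×1000 / (1000 × 9.81) = 61.69 m.
Total head at OW-7: h = z + ψ = -133.61 + 61.69 = -71.92 m.
Δh = h(OW-4) − h(OW-7) = -75.17 − (-71.92) = -3.25 m.
Vertical separation Δz = -88.27 − (-133.61) = 45.34 m.
|i_v| = |Δh| / Δz = 3.25 / 45.34 = 0.0717.
Head is higher in the deep piezometer, so vertical flow is upward (discharge condition).

|i_v| ≈ 0.0717; vertical flow is upward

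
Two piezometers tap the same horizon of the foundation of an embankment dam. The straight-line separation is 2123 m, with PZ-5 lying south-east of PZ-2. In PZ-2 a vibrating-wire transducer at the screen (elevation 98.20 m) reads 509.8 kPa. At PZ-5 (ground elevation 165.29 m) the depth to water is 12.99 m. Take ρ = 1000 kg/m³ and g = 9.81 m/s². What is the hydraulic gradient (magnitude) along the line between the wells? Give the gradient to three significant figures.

Pressure head at PZ-2: ψ = P/(ρg) = 509.8×1000 / (1000 × 9.81) = 51.97 m.
Total head at PZ-2: h = z + ψ = 98.20 + 51.97 = 150.17 m.
Total head at PZ-5: h = 165.29 − 12.99 = 152.30 m.
Head difference: h(PZ-2) − h(PZ-5) = 150.17 − 152.30 = -2.13 m.
Hydraulic gradient: i = |Δh| / L = 2.13 / 2123 = 0.00100.

i ≈ 0.00100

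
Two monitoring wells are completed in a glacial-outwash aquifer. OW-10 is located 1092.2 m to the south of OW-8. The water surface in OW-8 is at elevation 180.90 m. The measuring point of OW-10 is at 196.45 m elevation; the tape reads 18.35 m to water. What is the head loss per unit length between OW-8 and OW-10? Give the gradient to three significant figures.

i ≈ 0.00256 m/m

Total head at OW-8: h = 180.90 m (water level in the piezometer is the total head).
Total head at OW-10: h = 196.45 − 18.35 = 178.10 m.
Head difference: h(OW-8) − h(OW-10) = 180.90 − 178.10 = 2.80 m.
Hydraulic gradient: i = |Δh| / L = 2.80 / 1092.2 = 0.00256.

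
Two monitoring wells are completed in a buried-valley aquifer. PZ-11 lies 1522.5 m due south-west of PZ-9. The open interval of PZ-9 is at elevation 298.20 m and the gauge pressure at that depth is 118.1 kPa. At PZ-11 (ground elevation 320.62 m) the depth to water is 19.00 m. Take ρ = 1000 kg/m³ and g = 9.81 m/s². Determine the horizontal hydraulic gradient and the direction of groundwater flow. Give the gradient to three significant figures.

Pressure head at PZ-9: ψ = P/(ρg) = 118.1×1000 / (1000 × 9.81) = 12.04 m.
Total head at PZ-9: h = z + ψ = 298.20 + 12.04 = 310.24 m.
Total head at PZ-11: h = 320.62 − 19.00 = 301.62 m.
Head difference: h(PZ-9) − h(PZ-11) = 310.24 − 301.62 = 8.62 m.
Hydraulic gradient: i = |Δh| / L = 8.62 / 1522.5 = 0.00566.
Flow is from higher to lower head: from PZ-9 toward PZ-11, i.e. toward the south-west.

i ≈ 0.00566; groundwater flows toward the south-west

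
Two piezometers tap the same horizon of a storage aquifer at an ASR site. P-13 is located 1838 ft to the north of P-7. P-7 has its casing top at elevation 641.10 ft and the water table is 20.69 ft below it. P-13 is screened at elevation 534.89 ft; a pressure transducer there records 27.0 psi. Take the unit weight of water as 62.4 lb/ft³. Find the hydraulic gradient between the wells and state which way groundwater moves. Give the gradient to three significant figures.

Total head at P-7: h = 641.10 − 20.69 = 620.41 ft.
Pressure head at P-13: ψ = 144·P/γ = 144 × 27.0 / 62.4 = 62.31 ft.
Total head at P-13: h = z + ψ = 534.89 + 62.31 = 597.20 ft.
Head difference: h(P-7) − h(P-13) = 620.41 − 597.20 = 23.21 ft.
Hydraulic gradient: i = |Δh| / L = 23.21 / 1838 = 0.0126.
Flow is from higher to lower head: from P-7 toward P-13, i.e. toward the north.

i ≈ 0.0126; groundwater flows toward the north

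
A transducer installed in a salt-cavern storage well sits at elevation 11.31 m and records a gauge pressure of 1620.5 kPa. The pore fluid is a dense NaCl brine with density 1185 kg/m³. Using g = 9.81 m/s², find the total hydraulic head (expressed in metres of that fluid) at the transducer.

ψ = P/(ρg) = 1620.5×1000 / (1185 × 9.81) = 139.40 m.
h = z + ψ = 11.31 + 139.40 = 150.71 m.

h ≈ 150.71 m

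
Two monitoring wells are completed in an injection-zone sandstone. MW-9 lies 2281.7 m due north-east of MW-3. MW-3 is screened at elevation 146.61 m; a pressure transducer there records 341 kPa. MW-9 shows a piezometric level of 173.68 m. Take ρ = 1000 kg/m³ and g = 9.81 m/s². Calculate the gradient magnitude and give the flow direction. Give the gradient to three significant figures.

i ≈ 0.00337; groundwater flows toward the north-east

Pressure head at MW-3: ψ = P/(ρg) = 341×1000 / (1000 × 9.81) = 34.76 m.
Total head at MW-3: h = z + ψ = 146.61 + 34.76 = 181.37 m.
Total head at MW-9: h = 173.68 m (water level in the piezometer is the total head).
Head difference: h(MW-3) − h(MW-9) = 181.37 − 173.68 = 7.69 m.
Hydraulic gradient: i = |Δh| / L = 7.69 / 2281.7 = 0.00337.
Flow is from higher to lower head: from MW-3 toward MW-9, i.e. toward the north-east.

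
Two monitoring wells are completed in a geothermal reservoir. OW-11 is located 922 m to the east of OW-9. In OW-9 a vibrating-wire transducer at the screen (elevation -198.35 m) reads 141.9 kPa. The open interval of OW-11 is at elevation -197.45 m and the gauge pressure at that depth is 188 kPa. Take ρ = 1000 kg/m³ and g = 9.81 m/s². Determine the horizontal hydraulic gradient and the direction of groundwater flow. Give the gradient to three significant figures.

i ≈ 0.00607; groundwater flows toward the west

Pressure head at OW-9: ψ = P/(ρg) = 141.9×1000 / (1000 × 9.81) = 14.46 m.
Total head at OW-9: h = z + ψ = -198.35 + 14.46 = -183.89 m.
Pressure head at OW-11: ψ = P/(ρg) = 188×1000 / (1000 × 9.81) = 19.16 m.
Total head at OW-11: h = z + ψ = -197.45 + 19.16 = -178.29 m.
Head difference: h(OW-9) − h(OW-11) = -183.89 − (-178.29) = -5.60 m.
Hydraulic gradient: i = |Δh| / L = 5.60 / 922 = 0.00607.
Flow is from higher to lower head: from OW-11 toward OW-9, i.e. toward the west.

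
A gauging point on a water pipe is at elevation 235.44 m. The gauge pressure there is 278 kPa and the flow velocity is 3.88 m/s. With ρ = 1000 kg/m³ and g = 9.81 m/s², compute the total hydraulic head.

Pressure head ψ = P/(ρg) = 278×1000 / (1000 × 9.81) = 28.34 m.
Velocity head = v²/(2g) = 3.88² / (2 × 9.81) = 0.767 m.
h = z + ψ + v²/(2g) = 235.44 + 28.34 + 0.767 = 264.55 m.

h ≈ 264.55 m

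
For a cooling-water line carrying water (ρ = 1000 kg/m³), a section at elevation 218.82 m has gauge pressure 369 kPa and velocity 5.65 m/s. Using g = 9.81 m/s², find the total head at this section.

h ≈ 258.06 m

Pressure head ψ = P/(ρg) = 369×1000 / (1000 × 9.81) = 37.61 m.
Velocity head = v²/(2g) = 5.65² / (2 × 9.81) = 1.627 m.
h = z + ψ + v²/(2g) = 218.82 + 37.61 + 1.627 = 258.06 m.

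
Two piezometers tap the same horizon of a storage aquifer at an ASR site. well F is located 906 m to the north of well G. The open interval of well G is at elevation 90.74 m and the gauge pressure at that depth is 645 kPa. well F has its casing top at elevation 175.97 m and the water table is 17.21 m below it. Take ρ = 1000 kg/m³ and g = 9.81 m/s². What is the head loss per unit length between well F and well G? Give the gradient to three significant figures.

i ≈ 0.00251 m/m

Pressure head at well G: ψ = P/(ρg) = 645×1000 / (1000 × 9.81) = 65.75 m.
Total head at well G: h = z + ψ = 90.74 + 65.75 = 156.49 m.
Total head at well F: h = 175.97 − 17.21 = 158.76 m.
Head difference: h(well G) − h(well F) = 156.49 − 158.76 = -2.27 m.
Hydraulic gradient: i = |Δh| / L = 2.27 / 906 = 0.00251.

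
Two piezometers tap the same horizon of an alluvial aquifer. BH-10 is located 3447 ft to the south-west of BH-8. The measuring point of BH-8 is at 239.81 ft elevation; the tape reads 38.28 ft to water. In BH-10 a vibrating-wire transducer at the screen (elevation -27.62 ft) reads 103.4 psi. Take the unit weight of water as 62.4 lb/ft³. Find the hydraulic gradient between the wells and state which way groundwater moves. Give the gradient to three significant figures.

Total head at BH-8: h = 239.81 − 38.28 = 201.53 ft.
Pressure head at BH-10: ψ = 144·P/γ = 144 × 103.4 / 62.4 = 238.62 ft.
Total head at BH-10: h = z + ψ = -27.62 + 238.62 = 211.00 ft.
Head difference: h(BH-8) − h(BH-10) = 201.53 − 211.00 = -9.47 ft.
Hydraulic gradient: i = |Δh| / L = 9.47 / 3447 = 0.00275.
Flow is from higher to lower head: from BH-10 toward BH-8, i.e. toward the north-east.

i ≈ 0.00275; groundwater flows toward the north-east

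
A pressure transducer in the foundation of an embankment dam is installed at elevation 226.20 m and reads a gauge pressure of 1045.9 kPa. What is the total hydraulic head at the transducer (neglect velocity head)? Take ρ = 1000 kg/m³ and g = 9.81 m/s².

h ≈ 332.82 m

ψ = P/(ρg) = 1045.9×1000 / (1000 × 9.81) = 106.62 m.
h = z + ψ = 226.20 + 106.62 = 332.82 m.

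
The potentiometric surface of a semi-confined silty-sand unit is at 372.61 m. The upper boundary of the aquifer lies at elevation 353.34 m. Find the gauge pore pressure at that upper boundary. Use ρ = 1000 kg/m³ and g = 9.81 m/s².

Pressure head at the aquifer top: ψ = h − z = 372.61 − 353.34 = 19.27 m.
P = ρgψ = 1000 × 9.81 × 19.27 = 189039 Pa ≈ 189 kPa.

P ≈ 189 kPa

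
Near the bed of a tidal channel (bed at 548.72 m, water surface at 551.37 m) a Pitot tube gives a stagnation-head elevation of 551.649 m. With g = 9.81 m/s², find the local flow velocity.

Near the bed, under hydrostatic conditions, the piezometric head (z + ψ) equals the free-surface elevation, 551.37 m.
Velocity head = total − piezometric = 551.649 − 551.37 = 0.279 m.
v = √(2g·h_v) = √(2 × 9.81 × 0.279) = 2.34 m/s.

v ≈ 2.34 m/s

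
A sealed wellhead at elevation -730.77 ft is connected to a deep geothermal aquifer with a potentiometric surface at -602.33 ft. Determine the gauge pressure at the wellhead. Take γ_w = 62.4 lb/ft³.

Head above the cap: Δh = -602.33 − (-730.77) = 128.44 ft.
P = γΔh/144 = 62.4 × 128.44 / 144 = 55.7 psi.

P ≈ 55.7 psi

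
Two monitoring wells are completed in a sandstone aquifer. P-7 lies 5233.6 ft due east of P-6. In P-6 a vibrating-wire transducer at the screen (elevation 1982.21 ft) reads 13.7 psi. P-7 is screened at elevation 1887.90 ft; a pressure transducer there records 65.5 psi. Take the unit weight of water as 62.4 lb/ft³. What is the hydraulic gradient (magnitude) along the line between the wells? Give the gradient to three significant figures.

Pressure head at P-6: ψ = 144·P/γ = 144 × 13.7 / 62.4 = 31.62 ft.
Total head at P-6: h = z + ψ = 1982.21 + 31.62 = 2013.83 ft.
Pressure head at P-7: ψ = 144·P/γ = 144 × 65.5 / 62.4 = 151.15 ft.
Total head at P-7: h = z + ψ = 1887.90 + 151.15 = 2039.05 ft.
Head difference: h(P-6) − h(P-7) = 2013.83 − 2039.05 = -25.22 ft.
Hydraulic gradient: i = |Δh| / L = 25.22 / 5233.6 = 0.00482.

i ≈ 0.00482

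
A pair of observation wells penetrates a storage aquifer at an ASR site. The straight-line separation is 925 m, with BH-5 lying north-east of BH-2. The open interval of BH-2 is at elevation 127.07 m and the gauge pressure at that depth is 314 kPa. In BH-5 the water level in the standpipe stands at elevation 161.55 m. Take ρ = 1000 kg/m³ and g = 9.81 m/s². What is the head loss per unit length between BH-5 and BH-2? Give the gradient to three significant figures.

i ≈ 0.00267 m/m

Pressure head at BH-2: ψ = P/(ρg) = 314×1000 / (1000 × 9.81) = 32.01 m.
Total head at BH-2: h = z + ψ = 127.07 + 32.01 = 159.08 m.
Total head at BH-5: h = 161.55 m (water level in the piezometer is the total head).
Head difference: h(BH-2) − h(BH-5) = 159.08 − 161.55 = -2.47 m.
Hydraulic gradient: i = |Δh| / L = 2.47 / 925 = 0.00267.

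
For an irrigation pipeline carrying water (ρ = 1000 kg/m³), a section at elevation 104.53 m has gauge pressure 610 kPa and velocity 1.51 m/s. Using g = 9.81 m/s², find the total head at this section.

h ≈ 166.83 m

Pressure head ψ = P/(ρg) = 610×1000 / (1000 × 9.81) = 62.18 m.
Velocity head = v²/(2g) = 1.51² / (2 × 9.81) = 0.116 m.
h = z + ψ + v²/(2g) = 104.53 + 62.18 + 0.116 = 166.83 m.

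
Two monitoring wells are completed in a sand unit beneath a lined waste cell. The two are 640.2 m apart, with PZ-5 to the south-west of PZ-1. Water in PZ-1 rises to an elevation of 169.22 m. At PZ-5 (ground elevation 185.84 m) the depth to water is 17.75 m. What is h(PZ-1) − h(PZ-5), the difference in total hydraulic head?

Total head at PZ-1: h = 169.22 m (water level in the piezometer is the total head).
Total head at PZ-5: h = 185.84 − 17.75 = 168.09 m.
Head difference: h(PZ-1) − h(PZ-5) = 169.22 − 168.09 = 1.13 m.

Δh ≈ 1.13 m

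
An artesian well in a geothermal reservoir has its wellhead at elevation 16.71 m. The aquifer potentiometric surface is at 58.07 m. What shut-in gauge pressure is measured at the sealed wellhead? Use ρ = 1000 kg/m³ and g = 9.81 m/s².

Head above the cap: Δh = 58.07 − 16.71 = 41.36 m.
P = ρgΔh = 1000 × 9.81 × 41.36 = 405742 Pa ≈ 406 kPa.

P ≈ 406 kPa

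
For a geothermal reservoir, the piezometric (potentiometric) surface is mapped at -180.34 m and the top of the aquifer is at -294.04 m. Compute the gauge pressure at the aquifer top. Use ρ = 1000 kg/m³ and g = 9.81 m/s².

Pressure head at the aquifer top: ψ = h − z = -180.34 − (-294.04) = 113.70 m.
P = ρgψ = 1000 × 9.81 × 113.70 = 1115397 Pa ≈ 1120 kPa.

P ≈ 1120 kPa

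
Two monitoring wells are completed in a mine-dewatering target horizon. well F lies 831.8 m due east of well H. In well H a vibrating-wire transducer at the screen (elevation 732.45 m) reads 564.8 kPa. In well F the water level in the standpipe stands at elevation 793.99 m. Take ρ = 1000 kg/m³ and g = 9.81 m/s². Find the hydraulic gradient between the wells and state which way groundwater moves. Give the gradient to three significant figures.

Pressure head at well H: ψ = P/(ρg) = 564.8×1000 / (1000 × 9.81) = 57.57 m.
Total head at well H: h = z + ψ = 732.45 + 57.57 = 790.02 m.
Total head at well F: h = 793.99 m (water level in the piezometer is the total head).
Head difference: h(well H) − h(well F) = 790.02 − 793.99 = -3.97 m.
Hydraulic gradient: i = |Δh| / L = 3.97 / 831.8 = 0.00477.
Flow is from higher to lower head: from well F toward well H, i.e. toward the west.

i ≈ 0.00477; groundwater flows toward the west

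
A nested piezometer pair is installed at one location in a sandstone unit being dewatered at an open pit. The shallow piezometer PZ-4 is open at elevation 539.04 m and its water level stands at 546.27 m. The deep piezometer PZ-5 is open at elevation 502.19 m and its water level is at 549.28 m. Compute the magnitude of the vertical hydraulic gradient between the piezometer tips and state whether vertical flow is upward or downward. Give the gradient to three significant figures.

|i_v| ≈ 0.0817; vertical flow is upward

Total head at PZ-4: h = 546.27 m (water level in the standpipe).
Total head at PZ-5: h = 549.28 m.
Δh = h(PZ-4) − h(PZ-5) = 546.27 − 549.28 = -3.01 m.
Vertical separation Δz = 539.04 − 502.19 = 36.85 m.
|i_v| = |Δh| / Δz = 3.01 / 36.85 = 0.0817.
Head is higher in the deep piezometer, so vertical flow is upward (discharge condition).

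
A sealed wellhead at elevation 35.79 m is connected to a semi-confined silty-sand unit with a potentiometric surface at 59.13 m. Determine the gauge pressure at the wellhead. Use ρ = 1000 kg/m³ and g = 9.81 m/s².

P ≈ 229 kPa

Head above the cap: Δh = 59.13 − 35.79 = 23.34 m.
P = ρgΔh = 1000 × 9.81 × 23.34 = 228965 Pa ≈ 229 kPa.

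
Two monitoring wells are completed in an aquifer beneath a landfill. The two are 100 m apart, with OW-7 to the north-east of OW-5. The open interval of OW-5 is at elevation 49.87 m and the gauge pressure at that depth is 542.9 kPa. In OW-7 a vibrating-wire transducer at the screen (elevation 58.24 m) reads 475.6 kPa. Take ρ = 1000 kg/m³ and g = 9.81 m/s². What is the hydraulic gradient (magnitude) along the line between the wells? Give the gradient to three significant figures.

Pressure head at OW-5: ψ = P/(ρg) = 542.9×1000 / (1000 × 9.81) = 55.34 m.
Total head at OW-5: h = z + ψ = 49.87 + 55.34 = 105.21 m.
Pressure head at OW-7: ψ = P/(ρg) = 475.6×1000 / (1000 × 9.81) = 48.48 m.
Total head at OW-7: h = z + ψ = 58.24 + 48.48 = 106.72 m.
Head difference: h(OW-5) − h(OW-7) = 105.21 − 106.72 = -1.51 m.
Hydraulic gradient: i = |Δh| / L = 1.51 / 100 = 0.0151.

i ≈ 0.0151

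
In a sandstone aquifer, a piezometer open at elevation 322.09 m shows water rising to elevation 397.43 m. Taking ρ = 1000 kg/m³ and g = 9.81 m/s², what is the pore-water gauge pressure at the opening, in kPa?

Pressure head ψ = h − z = 397.43 − 322.09 = 75.34 m.
P = ρgψ = 1000 × 9.81 × 75.34 = 739085 Pa ≈ 739 kPa.

P ≈ 739 kPa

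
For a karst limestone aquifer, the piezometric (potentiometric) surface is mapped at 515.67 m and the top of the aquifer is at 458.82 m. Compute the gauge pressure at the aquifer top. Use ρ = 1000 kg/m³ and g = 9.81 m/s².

Pressure head at the aquifer top: ψ = h − z = 515.67 − 458.82 = 56.85 m.
P = ρgψ = 1000 × 9.81 × 56.85 = 557698 Pa ≈ 558 kPa.

P ≈ 558 kPa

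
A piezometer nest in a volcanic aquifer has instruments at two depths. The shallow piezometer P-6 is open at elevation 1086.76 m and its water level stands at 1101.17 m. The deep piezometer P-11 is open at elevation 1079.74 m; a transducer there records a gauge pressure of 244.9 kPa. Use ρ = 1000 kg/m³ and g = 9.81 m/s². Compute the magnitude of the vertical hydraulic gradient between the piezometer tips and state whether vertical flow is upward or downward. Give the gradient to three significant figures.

Total head at P-6: h = 1101.17 m (water level in the standpipe).
Pressure head at P-11: ψ = P/(ρg) = 244.9×1000 / (1000 × 9.81) = 24.96 m.
Total head at P-11: h = z + ψ = 1079.74 + 24.96 = 1104.70 m.
Δh = h(P-6) − h(P-11) = 1101.17 − 1104.70 = -3.53 m.
Vertical separation Δz = 1086.76 − 1079.74 = 7.02 m.
|i_v| = |Δh| / Δz = 3.53 / 7.02 = 0.503.
Head is higher in the deep piezometer, so vertical flow is upward (discharge condition).

|i_v| ≈ 0.503; vertical flow is upward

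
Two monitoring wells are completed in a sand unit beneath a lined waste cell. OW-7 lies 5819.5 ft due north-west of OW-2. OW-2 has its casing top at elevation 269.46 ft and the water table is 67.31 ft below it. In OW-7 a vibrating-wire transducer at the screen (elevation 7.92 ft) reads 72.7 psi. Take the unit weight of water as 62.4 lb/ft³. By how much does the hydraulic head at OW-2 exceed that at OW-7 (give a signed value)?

Total head at OW-2: h = 269.46 − 67.31 = 202.15 ft.
Pressure head at OW-7: ψ = 144·P/γ = 144 × 72.7 / 62.4 = 167.77 ft.
Total head at OW-7: h = z + ψ = 7.92 + 167.77 = 175.69 ft.
Head difference: h(OW-2) − h(OW-7) = 202.15 − 175.69 = 26.46 ft.

Δh ≈ 26.46 ft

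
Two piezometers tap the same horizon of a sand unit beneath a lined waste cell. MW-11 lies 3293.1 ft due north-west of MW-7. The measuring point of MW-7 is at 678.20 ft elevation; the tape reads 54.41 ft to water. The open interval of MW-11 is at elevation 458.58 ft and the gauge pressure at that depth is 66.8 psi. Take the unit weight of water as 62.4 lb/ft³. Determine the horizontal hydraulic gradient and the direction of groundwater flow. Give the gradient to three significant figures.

Total head at MW-7: h = 678.20 − 54.41 = 623.79 ft.
Pressure head at MW-11: ψ = 144·P/γ = 144 × 66.8 / 62.4 = 154.15 ft.
Total head at MW-11: h = z + ψ = 458.58 + 154.15 = 612.73 ft.
Head difference: h(MW-7) − h(MW-11) = 623.79 − 612.73 = 11.06 ft.
Hydraulic gradient: i = |Δh| / L = 11.06 / 3293.1 = 0.00336.
Flow is from higher to lower head: from MW-7 toward MW-11, i.e. toward the north-west.

i ≈ 0.00336; groundwater flows toward the north-west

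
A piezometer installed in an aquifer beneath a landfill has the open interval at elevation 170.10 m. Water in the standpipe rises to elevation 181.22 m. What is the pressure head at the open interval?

Total head h = 181.22 m (the water-surface elevation in the piezometer).
Pressure head ψ = h − z = 181.22 − 170.10 = 11.12 m.

ψ ≈ 11.12 m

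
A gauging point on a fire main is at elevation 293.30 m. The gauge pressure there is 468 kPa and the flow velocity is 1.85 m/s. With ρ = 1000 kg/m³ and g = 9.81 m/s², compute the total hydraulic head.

h ≈ 341.18 m

Pressure head ψ = P/(ρg) = 468×1000 / (1000 × 9.81) = 47.71 m.
Velocity head = v²/(2g) = 1.85² / (2 × 9.81) = 0.174 m.
h = z + ψ + v²/(2g) = 293.30 + 47.71 + 0.174 = 341.18 m.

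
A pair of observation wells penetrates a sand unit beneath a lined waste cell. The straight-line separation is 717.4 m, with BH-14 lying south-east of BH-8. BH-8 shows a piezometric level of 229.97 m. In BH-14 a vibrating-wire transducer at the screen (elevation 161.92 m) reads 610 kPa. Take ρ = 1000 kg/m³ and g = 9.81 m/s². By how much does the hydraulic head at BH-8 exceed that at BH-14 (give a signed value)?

Total head at BH-8: h = 229.97 m (water level in the piezometer is the total head).
Pressure head at BH-14: ψ = P/(ρg) = 610×1000 / (1000 × 9.81) = 62.18 m.
Total head at BH-14: h = z + ψ = 161.92 + 62.18 = 224.10 m.
Head difference: h(BH-8) − h(BH-14) = 229.97 − 224.10 = 5.87 m.

Δh ≈ 5.87 m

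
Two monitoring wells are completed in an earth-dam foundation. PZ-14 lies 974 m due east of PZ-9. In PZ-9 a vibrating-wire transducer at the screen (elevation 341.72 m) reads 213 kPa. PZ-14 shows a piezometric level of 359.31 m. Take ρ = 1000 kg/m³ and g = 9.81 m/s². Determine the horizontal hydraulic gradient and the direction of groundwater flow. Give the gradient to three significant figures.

Pressure head at PZ-9: ψ = P/(ρg) = 213×1000 / (1000 × 9.81) = 21.71 m.
Total head at PZ-9: h = z + ψ = 341.72 + 21.71 = 363.43 m.
Total head at PZ-14: h = 359.31 m (water level in the piezometer is the total head).
Head difference: h(PZ-9) − h(PZ-14) = 363.43 − 359.31 = 4.12 m.
Hydraulic gradient: i = |Δh| / L = 4.12 / 974 = 0.00423.
Flow is from higher to lower head: from PZ-9 toward PZ-14, i.e. toward the east.

i ≈ 0.00423; groundwater flows toward the east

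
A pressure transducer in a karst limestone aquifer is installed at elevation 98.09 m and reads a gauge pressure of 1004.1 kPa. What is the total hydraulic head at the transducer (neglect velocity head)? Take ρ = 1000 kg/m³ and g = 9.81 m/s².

ψ = P/(ρg) = 1004.1×1000 / (1000 × 9.81) = 102.35 m.
h = z + ψ = 98.09 + 102.35 = 200.44 m.

h ≈ 200.44 m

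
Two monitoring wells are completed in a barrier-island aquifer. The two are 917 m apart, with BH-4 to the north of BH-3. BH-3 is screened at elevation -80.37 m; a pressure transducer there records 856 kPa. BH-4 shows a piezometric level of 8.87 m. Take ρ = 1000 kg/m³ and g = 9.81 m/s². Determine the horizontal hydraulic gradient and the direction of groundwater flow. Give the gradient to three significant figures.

i ≈ 0.00216; groundwater flows toward the south

Pressure head at BH-3: ψ = P/(ρg) = 856×1000 / (1000 × 9.81) = 87.26 m.
Total head at BH-3: h = z + ψ = -80.37 + 87.26 = 6.89 m.
Total head at BH-4: h = 8.87 m (water level in the piezometer is the total head).
Head difference: h(BH-3) − h(BH-4) = 6.89 − 8.87 = -1.98 m.
Hydraulic gradient: i = |Δh| / L = 1.98 / 917 = 0.00216.
Flow is from higher to lower head: from BH-4 toward BH-3, i.e. toward the south.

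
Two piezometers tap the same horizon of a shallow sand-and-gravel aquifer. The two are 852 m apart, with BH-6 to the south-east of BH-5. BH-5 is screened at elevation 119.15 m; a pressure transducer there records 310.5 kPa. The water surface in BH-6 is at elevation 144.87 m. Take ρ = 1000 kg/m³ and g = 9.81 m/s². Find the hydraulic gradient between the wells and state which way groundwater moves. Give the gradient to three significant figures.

i ≈ 0.00696; groundwater flows toward the south-east

Pressure head at BH-5: ψ = P/(ρg) = 310.5×1000 / (1000 × 9.81) = 31.65 m.
Total head at BH-5: h = z + ψ = 119.15 + 31.65 = 150.80 m.
Total head at BH-6: h = 144.87 m (water level in the piezometer is the total head).
Head difference: h(BH-5) − h(BH-6) = 150.80 − 144.87 = 5.93 m.
Hydraulic gradient: i = |Δh| / L = 5.93 / 852 = 0.00696.
Flow is from higher to lower head: from BH-5 toward BH-6, i.e. toward the south-east.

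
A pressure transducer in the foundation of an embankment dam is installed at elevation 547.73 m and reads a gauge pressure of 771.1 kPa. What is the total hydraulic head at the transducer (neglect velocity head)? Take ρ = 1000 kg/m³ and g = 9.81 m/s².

ψ = P/(ρg) = 771.1×1000 / (1000 × 9.81) = 78.60 m.
h = z + ψ = 547.73 + 78.60 = 626.33 m.

h ≈ 626.33 m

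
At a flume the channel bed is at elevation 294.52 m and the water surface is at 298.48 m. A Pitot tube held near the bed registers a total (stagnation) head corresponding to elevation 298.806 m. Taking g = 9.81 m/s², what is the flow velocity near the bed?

Near the bed, under hydrostatic conditions, the piezometric head (z + ψ) equals the free-surface elevation, 298.48 m.
Velocity head = total − piezometric = 298.806 − 298.48 = 0.326 m.
v = √(2g·h_v) = √(2 × 9.81 × 0.326) = 2.53 m/s.

v ≈ 2.53 m/s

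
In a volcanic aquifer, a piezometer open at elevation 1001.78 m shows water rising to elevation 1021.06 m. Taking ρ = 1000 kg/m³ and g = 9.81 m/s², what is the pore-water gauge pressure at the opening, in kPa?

P ≈ 189 kPa

Pressure head ψ = h − z = 1021.06 − 1001.78 = 19.28 m.
P = ρgψ = 1000 × 9.81 × 19.28 = 189137 Pa ≈ 189 kPa.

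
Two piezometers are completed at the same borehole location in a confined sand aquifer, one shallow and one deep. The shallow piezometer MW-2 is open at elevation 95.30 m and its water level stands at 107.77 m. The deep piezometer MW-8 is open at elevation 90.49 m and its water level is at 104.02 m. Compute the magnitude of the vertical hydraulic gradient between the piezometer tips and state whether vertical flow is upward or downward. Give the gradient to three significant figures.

Total head at MW-2: h = 107.77 m (water level in the standpipe).
Total head at MW-8: h = 104.02 m.
Δh = h(MW-2) − h(MW-8) = 107.77 − 104.02 = 3.75 m.
Vertical separation Δz = 95.30 − 90.49 = 4.81 m.
|i_v| = |Δh| / Δz = 3.75 / 4.81 = 0.780.
Head is higher in the shallow piezometer, so vertical flow is downward (recharge condition).

|i_v| ≈ 0.780; vertical flow is downward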